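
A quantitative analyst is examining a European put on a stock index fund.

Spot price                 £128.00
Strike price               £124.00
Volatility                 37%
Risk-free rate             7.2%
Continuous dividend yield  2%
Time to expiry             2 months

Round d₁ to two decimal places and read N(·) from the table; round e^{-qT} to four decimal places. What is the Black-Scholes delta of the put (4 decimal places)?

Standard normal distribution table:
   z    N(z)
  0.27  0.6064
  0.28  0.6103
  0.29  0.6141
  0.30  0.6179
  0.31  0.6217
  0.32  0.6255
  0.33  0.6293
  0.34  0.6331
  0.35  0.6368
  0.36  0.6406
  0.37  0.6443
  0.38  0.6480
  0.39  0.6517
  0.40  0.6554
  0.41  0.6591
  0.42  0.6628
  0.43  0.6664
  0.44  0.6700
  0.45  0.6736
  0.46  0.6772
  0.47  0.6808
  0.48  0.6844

σ√T = 0.37 × 0.4082 = 0.1511
ln(S/K) + (r − q + σ²/2)T = ln(128/124) + (0.072 − 0.02 + 0.37²/2)·0.1667 = 0.0317 + 0.0201 = 0.0518
d₁ = 0.0518 / 0.1511 = 0.3431 which rounds to 0.34
N(d₁) = N(0.34) = 0.6331
Δ_put = e^(−qT)·(N(d₁) − 1) = 0.9967·(0.6331 − 1) = -0.3657

-0.3657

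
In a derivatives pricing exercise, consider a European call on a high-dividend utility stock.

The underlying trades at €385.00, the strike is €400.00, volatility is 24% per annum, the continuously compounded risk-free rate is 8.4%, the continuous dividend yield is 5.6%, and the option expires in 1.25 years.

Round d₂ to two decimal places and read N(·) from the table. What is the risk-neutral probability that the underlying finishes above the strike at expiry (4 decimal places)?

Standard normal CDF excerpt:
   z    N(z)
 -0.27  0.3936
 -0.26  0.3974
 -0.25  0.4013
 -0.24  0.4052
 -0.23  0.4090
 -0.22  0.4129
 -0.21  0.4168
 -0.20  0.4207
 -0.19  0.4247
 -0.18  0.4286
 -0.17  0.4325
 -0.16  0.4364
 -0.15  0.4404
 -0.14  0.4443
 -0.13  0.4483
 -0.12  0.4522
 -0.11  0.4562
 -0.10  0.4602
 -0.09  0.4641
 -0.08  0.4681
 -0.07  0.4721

σ√T = 0.24 × 1.1180 = 0.2683
d₁ = [ln(385/400) + (0.084 − 0.056 + 0.24²/2)·1.25] / 0.2683 = [-0.0382 + 0.0710] / 0.2683 = 0.1222 ≈ 0.12
d₂ = d₁ − σ√T = 0.1222 − 0.2683 = -0.1462 ≈ -0.15
Risk-neutral Pr[S_T > K] = N(d₂) = N(-0.15) = 0.4404

0.4404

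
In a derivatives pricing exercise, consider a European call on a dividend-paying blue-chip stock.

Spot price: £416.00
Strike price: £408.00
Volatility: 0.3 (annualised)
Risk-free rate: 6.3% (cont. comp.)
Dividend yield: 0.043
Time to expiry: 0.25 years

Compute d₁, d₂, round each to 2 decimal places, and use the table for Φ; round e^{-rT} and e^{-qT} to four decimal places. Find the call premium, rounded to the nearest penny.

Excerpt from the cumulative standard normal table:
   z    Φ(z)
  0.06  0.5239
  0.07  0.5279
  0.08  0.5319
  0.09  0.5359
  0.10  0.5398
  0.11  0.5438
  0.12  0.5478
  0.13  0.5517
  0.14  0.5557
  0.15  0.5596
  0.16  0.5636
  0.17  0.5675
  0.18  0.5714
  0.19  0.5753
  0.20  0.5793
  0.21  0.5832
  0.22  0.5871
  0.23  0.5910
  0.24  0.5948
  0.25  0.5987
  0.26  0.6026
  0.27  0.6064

σ√T = 0.3 × 0.5000 = 0.1500
ln(S/K) + (r − q + σ²/2)T = ln(416/408) + (0.063 − 0.043 + 0.3²/2)·0.25 = 0.0194 + 0.0163 = 0.0357
d₁ = 0.0357 / 0.1500 = 0.2378 ⇒ 0.24
d₂ = d₁ − σ√T = 0.2378 − 0.1500 = 0.0878 ⇒ 0.09
exp(−qT) = exp(−0.043·0.25) = 0.9893;  exp(−rT) = exp(−0.063·0.25) = 0.9844
C = 416·0.9893·N(0.24) − 408·0.9844·N(0.09) = 416·0.9893·0.5948 − 408·0.9844·0.5359 = 244.7892 − 215.2363 = 29.5529

£29.55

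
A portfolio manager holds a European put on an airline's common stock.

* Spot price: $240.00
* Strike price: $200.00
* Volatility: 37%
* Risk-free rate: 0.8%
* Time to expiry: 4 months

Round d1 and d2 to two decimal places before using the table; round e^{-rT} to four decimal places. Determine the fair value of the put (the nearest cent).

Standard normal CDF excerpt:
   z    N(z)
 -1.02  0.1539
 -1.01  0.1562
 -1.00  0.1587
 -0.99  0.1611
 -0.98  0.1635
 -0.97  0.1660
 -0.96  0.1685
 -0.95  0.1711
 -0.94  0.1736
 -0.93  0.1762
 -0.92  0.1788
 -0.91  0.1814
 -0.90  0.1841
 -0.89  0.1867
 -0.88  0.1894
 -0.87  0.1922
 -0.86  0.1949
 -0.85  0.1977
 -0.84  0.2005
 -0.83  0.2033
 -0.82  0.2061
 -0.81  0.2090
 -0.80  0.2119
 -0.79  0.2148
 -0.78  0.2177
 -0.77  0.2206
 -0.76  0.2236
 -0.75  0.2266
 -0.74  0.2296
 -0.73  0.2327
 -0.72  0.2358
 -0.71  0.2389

$4.76

T = 0.3333;  σ√T = 0.2136
d₁ = [ln(240/200) + (0.008 + 0.37²/2)·0.3333] / 0.2136 = [0.1823 + 0.0255] / 0.2136 = 0.9728 which rounds to 0.97
d₂ = d₁ − σ√T = 0.9728 − 0.2136 = 0.7592 which rounds to 0.76
exp(−rT) = exp(−0.008·0.3333) = 0.9973
N(−d₂) = N(-0.76) = 0.2236;  N(−d₁) = N(-0.97) = 0.1660
P = 200·0.9973·0.2236 − 240·0.1660 = 44.5993 − 39.8400 = 4.7593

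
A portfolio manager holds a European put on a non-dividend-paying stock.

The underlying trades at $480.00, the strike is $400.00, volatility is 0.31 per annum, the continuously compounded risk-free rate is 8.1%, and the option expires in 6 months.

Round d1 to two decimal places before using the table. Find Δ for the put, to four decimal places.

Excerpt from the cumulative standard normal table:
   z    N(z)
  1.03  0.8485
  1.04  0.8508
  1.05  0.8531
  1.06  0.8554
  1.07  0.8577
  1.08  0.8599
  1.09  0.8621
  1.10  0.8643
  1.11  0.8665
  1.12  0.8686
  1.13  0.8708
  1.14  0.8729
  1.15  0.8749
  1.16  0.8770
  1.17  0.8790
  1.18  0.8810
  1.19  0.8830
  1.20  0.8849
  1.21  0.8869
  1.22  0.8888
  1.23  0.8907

T = 0.5;  σ√T = 0.2192
ln(S/K) + (r + σ²/2)T = ln(480/400) + (0.081 + 0.31²/2)·0.5 = 0.1823 + 0.0645 = 0.2468
d₁ = 0.2468 / 0.2192 = 1.1261 ≈ 1.13
N(d₁) = N(1.13) = 0.8708
Δ_put = N(d₁) − 1 = 0.8708 − 1 = -0.1292

-0.1292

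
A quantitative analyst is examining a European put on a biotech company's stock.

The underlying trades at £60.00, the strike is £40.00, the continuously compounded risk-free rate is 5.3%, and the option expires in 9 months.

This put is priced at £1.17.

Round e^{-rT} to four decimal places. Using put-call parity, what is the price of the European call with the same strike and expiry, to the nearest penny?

£22.73

e^(−rT) = e^(−0.053·0.75) = 0.9610
Put-call parity: C − P = S − K·e^(−rT) = 60 − 40·0.9610 = 60 − 38.4400 = 21.5600
C = P + (C − P) = 1.17 + (21.5600) = 22.7300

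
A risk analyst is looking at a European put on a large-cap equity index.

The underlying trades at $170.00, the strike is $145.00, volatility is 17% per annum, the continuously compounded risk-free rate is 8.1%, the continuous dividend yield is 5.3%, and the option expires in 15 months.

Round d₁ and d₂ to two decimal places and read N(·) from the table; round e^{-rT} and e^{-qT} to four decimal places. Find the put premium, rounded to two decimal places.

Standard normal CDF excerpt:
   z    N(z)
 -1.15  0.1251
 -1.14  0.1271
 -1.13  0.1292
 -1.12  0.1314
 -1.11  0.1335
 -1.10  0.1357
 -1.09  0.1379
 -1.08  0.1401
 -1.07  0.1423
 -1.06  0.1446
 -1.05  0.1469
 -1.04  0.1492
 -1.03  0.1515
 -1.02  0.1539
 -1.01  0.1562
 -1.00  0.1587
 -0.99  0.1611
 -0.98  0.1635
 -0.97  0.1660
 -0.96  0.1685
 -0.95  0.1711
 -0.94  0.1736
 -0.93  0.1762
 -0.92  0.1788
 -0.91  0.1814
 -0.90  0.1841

σ√T = 0.17·√1.25 = 0.1901
d₁ = [ln(170/145) + (0.081 − 0.053 + 0.17²/2)·1.25] / 0.1901 = [0.1591 + 0.0531] / 0.1901 = 1.1161 ≈ 1.12
d₂ = d₁ − σ√T = 1.1161 − 0.1901 = 0.9260 ≈ 0.93
e^(−qT) = e^(−0.053·1.25) = 0.9359;  e^(−rT) = e^(−0.081·1.25) = 0.9037
P = 145·0.9037·N(-0.93) − 170·0.9359·N(-1.12) = 145·0.9037·0.1762 − 170·0.9359·0.1314 = 23.0886 − 20.9061 = 2.1825

$2.18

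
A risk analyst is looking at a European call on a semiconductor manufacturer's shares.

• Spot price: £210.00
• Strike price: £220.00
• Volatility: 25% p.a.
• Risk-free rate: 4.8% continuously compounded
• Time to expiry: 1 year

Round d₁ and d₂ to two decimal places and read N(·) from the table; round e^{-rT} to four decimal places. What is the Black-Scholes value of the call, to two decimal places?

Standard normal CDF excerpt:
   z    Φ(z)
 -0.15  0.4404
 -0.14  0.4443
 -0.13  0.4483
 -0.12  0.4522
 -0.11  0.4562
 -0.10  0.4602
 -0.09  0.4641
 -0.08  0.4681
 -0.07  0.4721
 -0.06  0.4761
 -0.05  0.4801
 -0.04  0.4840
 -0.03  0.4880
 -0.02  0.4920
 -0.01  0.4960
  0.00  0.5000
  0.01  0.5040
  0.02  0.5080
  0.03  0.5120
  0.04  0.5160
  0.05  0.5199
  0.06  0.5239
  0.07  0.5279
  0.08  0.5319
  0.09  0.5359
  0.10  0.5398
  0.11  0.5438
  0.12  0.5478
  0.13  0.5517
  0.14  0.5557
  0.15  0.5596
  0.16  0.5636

σ√T = 0.25·√1 = 0.2500
d₁ = [ln(210/220) + (0.048 + 0.25²/2)·1] / 0.2500 = [-0.0465 + 0.0793] / 0.2500 = 0.1309 ≈ 0.13
d₂ = d₁ − σ√T = 0.1309 − 0.2500 = -0.1191 ≈ -0.12
exp(−rT) = exp(−0.048·1) = 0.9531
C = 210·N(0.13) − 220·0.9531·N(-0.12) = 210·0.5517 − 220·0.9531·0.4522 = 115.8570 − 94.8182 = 21.0388

£21.04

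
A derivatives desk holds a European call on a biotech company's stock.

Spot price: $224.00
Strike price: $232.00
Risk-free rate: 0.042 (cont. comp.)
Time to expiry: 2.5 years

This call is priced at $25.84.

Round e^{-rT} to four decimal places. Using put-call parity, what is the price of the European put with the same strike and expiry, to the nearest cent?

e^(−rT) = e^(−0.042·2.5) = 0.9003
Put-call parity: C − P = S − K·e^(−rT) = 224 − 232·0.9003 = 224 − 208.8696 = 15.1304
P = C − (C − P) = 25.84 − (15.1304) = 10.7096

$10.71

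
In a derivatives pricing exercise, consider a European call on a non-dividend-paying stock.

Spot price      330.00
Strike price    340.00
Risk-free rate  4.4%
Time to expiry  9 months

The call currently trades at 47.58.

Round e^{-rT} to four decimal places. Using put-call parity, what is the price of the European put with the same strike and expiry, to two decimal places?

46.53

e^(−rT) = e^(−0.044·0.75) = 0.9675
Put-call parity: C − P = S − K·e^(−rT) = 330 − 340·0.9675 = 330 − 328.9500 = 1.0500
P = C − (C − P) = 47.58 − (1.0500) = 46.5300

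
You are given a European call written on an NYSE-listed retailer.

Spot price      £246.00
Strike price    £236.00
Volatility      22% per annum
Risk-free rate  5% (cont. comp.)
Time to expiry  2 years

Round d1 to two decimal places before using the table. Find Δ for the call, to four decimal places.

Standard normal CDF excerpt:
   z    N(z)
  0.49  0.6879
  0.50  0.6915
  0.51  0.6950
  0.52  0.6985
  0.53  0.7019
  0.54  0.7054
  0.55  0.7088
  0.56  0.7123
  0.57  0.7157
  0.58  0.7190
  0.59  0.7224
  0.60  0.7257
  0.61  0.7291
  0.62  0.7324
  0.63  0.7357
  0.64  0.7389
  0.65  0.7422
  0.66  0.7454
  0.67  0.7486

σ√T = 0.22 × 1.4142 = 0.3111
d₁ = [ln(246/236) + (0.05 + 0.22²/2)·2] / 0.3111 = [0.0415 + 0.1484] / 0.3111 = 0.6104 ⇒ 0.61
N(d₁) = N(0.61) = 0.7291
Δ_call = N(d₁) = 0.7291

0.7291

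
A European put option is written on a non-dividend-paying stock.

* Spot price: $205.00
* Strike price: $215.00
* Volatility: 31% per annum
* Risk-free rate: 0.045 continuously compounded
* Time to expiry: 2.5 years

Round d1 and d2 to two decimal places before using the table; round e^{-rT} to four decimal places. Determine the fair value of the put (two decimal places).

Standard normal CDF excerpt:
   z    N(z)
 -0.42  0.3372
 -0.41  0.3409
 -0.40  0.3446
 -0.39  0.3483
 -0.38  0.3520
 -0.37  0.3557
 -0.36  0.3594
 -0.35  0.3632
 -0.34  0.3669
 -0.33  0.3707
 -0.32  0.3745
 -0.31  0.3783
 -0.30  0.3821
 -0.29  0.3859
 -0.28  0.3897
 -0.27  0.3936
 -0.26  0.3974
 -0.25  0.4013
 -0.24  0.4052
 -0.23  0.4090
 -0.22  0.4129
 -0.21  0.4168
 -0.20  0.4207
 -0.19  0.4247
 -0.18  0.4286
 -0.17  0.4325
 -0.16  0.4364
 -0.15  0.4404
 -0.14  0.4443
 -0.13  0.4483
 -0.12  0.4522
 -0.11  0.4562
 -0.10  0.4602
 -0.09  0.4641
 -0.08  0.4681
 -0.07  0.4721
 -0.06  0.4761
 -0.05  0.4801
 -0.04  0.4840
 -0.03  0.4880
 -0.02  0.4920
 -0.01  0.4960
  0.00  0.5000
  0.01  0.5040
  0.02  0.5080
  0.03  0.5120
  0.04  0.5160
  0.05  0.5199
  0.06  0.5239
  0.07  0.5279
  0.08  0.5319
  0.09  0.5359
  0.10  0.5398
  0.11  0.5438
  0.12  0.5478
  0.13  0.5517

T = 2.5;  σ√T = 0.4902
ln(S/K) + (r + σ²/2)T = ln(205/215) + (0.045 + 0.31²/2)·2.5 = -0.0476 + 0.2326 = 0.1850
d₁ = 0.1850 / 0.4902 = 0.3774 → 0.38
d₂ = d₁ − σ√T = 0.3774 − 0.4902 = -0.1127 → -0.11
e^(−rT) = e^(−0.045·2.5) = 0.8936
N(−d₂) = N(0.11) = 0.5438;  N(−d₁) = N(-0.38) = 0.3520
P = 215·0.8936·0.5438 − 205·0.3520 = 104.4770 − 72.1600 = 32.3170

$32.32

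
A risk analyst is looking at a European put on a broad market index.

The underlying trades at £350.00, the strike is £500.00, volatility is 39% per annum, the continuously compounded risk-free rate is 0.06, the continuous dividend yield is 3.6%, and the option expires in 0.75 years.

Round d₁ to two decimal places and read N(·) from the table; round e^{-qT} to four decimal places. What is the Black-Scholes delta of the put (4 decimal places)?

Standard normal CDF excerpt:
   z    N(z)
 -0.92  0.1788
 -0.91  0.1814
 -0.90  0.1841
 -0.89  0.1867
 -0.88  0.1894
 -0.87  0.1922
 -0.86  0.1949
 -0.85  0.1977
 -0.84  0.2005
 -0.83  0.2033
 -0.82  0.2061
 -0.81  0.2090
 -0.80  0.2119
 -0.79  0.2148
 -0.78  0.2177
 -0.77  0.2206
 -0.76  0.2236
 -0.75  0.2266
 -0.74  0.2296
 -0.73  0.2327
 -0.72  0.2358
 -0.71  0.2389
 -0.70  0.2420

-0.7755

σ√T = 0.39 × 0.8660 = 0.3377
d₁ = [ln(350/500) + (0.06 − 0.036 + 0.39²/2)·0.75] / 0.3377 = [-0.3567 + 0.0750] / 0.3377 = -0.8339 → -0.83
N(d₁) = N(-0.83) = 0.2033
Δ_put = e^(−qT)·(N(d₁) − 1) = 0.9734·(0.2033 − 1) = -0.7755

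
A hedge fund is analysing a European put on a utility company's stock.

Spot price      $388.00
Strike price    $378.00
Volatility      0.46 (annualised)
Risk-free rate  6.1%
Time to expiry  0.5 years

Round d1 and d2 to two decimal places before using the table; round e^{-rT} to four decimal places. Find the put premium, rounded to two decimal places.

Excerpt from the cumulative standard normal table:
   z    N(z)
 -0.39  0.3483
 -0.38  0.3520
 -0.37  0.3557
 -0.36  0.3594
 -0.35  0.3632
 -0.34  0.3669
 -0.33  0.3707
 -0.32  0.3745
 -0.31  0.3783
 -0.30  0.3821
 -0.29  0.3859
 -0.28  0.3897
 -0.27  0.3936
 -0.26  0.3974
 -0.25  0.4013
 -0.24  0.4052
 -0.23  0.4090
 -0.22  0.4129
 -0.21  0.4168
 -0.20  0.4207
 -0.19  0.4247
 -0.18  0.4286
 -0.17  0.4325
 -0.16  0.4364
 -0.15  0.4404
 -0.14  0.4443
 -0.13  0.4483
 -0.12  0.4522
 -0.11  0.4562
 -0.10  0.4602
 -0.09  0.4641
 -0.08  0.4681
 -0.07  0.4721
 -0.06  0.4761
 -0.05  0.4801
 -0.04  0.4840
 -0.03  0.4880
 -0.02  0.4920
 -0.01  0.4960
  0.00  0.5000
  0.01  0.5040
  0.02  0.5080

σ√T = 0.46 × 0.7071 = 0.3253
d₁ = [ln(388/378) + (0.061 + 0.46²/2)·0.5] / 0.3253 = [0.0261 + 0.0834] / 0.3253 = 0.3367 which rounds to 0.34
d₂ = d₁ − σ√T = 0.3367 − 0.3253 = 0.0114 which rounds to 0.01
exp(−rT) = exp(−0.061·0.5) = 0.9700
N(−d₂) = N(-0.01) = 0.4960;  N(−d₁) = N(-0.34) = 0.3669
P = 378·0.9700·0.4960 − 388·0.3669 = 181.8634 − 142.3572 = 39.5062

$39.51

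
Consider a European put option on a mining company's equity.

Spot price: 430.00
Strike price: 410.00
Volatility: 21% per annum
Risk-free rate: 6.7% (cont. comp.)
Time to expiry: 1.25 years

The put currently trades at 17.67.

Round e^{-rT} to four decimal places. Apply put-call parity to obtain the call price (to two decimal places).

e^(−rT) = e^(−0.067·1.25) = 0.9197
Put-call parity: C − P = S − K·e^(−rT) = 430 − 410·0.9197 = 430 − 377.0770 = 52.9230
C = P + (C − P) = 17.67 + (52.9230) = 70.5930

70.59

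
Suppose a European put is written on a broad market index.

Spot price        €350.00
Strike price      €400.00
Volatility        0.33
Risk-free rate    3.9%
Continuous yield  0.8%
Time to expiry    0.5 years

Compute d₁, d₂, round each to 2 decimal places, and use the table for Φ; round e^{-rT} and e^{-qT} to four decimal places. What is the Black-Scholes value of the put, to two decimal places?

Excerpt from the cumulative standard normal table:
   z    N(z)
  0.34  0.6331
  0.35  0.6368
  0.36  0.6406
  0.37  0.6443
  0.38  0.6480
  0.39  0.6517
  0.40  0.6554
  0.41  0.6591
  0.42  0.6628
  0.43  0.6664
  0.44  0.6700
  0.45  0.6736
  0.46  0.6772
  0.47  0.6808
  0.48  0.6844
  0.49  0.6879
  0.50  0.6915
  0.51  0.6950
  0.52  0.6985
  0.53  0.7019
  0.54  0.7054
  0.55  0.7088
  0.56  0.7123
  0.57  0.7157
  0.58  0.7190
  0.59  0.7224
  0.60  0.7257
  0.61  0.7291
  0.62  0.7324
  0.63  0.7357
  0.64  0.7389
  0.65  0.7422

€60.12

σ√T = 0.33 × 0.7071 = 0.2333
d₁ = [ln(350/400) + (0.039 − 0.008 + 0.33²/2)·0.5] / 0.2333 = [-0.1335 + 0.0427] / 0.2333 = -0.3892 which rounds to -0.39
d₂ = d₁ − σ√T = -0.3892 − 0.2333 = -0.6225 which rounds to -0.62
e^(−qT) = e^(−0.008·0.5) = 0.9960;  e^(−rT) = e^(−0.039·0.5) = 0.9807
N(−d₂) = N(0.62) = 0.7324;  N(−d₁) = N(0.39) = 0.6517
P = 400·0.9807·0.7324 − 350·0.9960·0.6517 = 287.3059 − 227.1826 = 60.1233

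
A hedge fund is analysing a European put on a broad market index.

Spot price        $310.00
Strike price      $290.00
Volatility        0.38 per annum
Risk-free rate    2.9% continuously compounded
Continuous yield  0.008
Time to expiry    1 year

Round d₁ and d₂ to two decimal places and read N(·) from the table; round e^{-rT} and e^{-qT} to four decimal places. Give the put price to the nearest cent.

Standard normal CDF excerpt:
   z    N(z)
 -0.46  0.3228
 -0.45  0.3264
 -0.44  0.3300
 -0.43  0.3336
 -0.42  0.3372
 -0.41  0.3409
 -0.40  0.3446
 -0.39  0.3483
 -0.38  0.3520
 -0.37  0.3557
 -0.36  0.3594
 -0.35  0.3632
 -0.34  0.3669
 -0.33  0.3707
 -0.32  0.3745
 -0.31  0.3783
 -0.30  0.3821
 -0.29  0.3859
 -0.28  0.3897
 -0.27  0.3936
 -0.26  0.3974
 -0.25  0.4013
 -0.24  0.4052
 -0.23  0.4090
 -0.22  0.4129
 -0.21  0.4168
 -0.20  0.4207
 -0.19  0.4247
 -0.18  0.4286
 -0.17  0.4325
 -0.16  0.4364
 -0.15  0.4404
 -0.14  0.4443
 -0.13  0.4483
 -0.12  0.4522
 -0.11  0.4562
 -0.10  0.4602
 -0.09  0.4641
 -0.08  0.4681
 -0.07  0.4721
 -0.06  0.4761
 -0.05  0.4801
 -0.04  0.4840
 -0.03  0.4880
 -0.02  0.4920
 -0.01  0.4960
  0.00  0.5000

$32.65

T = 1;  σ√T = 0.3800
d₁ = [ln(310/290) + (0.029 − 0.008 + 0.38²/2)·1] / 0.3800 = [0.0667 + 0.0932] / 0.3800 = 0.4208 which rounds to 0.42
d₂ = d₁ − σ√T = 0.4208 − 0.3800 = 0.0408 which rounds to 0.04
e^(−qT) = e^(−0.008·1) = 0.9920;  e^(−rT) = e^(−0.029·1) = 0.9714
P = 290·0.9714·N(-0.04) − 310·0.9920·N(-0.42) = 290·0.9714·0.4840 − 310·0.9920·0.3372 = 136.3457 − 103.6957 = 32.6500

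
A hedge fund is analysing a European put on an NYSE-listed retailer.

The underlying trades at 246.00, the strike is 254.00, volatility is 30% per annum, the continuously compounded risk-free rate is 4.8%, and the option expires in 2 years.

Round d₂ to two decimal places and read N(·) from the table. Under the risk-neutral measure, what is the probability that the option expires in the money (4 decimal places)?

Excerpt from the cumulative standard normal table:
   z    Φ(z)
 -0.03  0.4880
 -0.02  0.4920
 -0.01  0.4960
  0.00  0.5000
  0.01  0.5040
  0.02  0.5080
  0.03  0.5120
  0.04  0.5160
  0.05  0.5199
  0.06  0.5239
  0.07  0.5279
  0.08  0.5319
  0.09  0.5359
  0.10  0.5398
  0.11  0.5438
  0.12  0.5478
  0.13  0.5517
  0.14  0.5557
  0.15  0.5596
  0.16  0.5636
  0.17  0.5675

0.5239

T = 2;  σ√T = 0.4243
d₁ = [ln(246/254) + (0.048 + 0.3²/2)·2] / 0.4243 = [-0.0320 + 0.1860] / 0.4243 = 0.3630 → 0.36
d₂ = d₁ − σ√T = 0.3630 − 0.4243 = -0.0613 → -0.06
Pr(exercise) under Q = N(−d₂) = N(0.06) = 0.5239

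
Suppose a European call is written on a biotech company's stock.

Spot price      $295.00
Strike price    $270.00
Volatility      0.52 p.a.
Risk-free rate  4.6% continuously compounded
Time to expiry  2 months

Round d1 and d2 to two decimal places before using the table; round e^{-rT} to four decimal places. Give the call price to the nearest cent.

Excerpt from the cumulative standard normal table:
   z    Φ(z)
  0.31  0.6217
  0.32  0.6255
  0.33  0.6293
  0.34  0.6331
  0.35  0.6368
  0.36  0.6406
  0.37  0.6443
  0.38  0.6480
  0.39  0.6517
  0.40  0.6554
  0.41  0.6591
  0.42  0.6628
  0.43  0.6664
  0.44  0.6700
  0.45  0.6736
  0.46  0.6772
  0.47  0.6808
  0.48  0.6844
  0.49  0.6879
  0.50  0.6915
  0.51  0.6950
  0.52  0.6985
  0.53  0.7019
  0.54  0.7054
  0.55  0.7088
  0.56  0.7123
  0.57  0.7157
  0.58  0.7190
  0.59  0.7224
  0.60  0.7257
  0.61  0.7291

σ√T = 0.52·√0.1667 = 0.2123
d₁ = [ln(295/270) + (0.046 + ½·0.52²)·0.1667] / (σ√T) = (0.0886 + 0.0302) / 0.2123 = 0.5594 ≈ 0.56
d₂ = 0.5594 − 0.2123 = 0.3471 ≈ 0.35
e^(−rT) = e^(−0.046·0.1667) = 0.9924
N(d₁) = N(0.56) = 0.7123;  N(d₂) = N(0.35) = 0.6368
C = 295·0.7123 − 270·0.9924·0.6368 = 210.1285 − 170.6293 = 39.4992

$39.50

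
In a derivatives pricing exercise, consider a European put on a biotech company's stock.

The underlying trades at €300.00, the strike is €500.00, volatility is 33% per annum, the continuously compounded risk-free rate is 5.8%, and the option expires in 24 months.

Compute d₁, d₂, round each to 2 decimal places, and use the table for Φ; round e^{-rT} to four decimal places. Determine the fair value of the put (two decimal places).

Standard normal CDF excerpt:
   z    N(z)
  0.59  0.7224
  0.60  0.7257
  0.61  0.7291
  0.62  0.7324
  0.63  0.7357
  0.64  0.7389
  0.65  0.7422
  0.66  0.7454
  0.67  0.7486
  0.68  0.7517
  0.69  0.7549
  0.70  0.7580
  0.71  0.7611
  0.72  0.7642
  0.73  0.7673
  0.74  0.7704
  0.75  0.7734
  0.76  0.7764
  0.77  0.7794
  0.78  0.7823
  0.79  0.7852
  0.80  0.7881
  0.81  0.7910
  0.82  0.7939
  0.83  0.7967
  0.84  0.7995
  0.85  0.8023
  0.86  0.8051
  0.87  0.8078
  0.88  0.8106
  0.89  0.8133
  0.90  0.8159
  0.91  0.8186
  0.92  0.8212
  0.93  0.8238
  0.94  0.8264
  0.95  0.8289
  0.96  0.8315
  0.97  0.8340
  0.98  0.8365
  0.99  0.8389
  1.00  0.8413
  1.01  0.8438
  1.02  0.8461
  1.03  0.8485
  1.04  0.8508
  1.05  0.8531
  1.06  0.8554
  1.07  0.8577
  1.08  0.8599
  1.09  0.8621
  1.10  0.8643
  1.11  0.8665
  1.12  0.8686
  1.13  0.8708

€164.14

σ√T = 0.33 × 1.4142 = 0.4667
d₁ = [ln(300/500) + (0.058 + ½·0.33²)·2] / (σ√T) = (-0.5108 + 0.2249) / 0.4667 = -0.6127 ≈ -0.61
d₂ = -0.6127 − 0.4667 = -1.0794 ≈ -1.08
exp(−rT) = exp(−0.058·2) = 0.8905
N(−d₂) = N(1.08) = 0.8599;  N(−d₁) = N(0.61) = 0.7291
P = 500·0.8905·0.8599 − 300·0.7291 = 382.8705 − 218.7300 = 164.1405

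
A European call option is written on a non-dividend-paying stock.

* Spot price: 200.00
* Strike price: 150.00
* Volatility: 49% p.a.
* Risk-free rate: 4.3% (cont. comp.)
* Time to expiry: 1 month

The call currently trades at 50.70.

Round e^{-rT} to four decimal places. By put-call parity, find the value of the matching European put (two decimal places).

0.16

exp(−rT) = exp(−0.043·0.08333) = 0.9964
Put-call parity: C − P = S − K·e^(−rT) = 200 − 150·0.9964 = 200 − 149.4600 = 50.5400
P = C − (C − P) = 50.70 − (50.5400) = 0.1600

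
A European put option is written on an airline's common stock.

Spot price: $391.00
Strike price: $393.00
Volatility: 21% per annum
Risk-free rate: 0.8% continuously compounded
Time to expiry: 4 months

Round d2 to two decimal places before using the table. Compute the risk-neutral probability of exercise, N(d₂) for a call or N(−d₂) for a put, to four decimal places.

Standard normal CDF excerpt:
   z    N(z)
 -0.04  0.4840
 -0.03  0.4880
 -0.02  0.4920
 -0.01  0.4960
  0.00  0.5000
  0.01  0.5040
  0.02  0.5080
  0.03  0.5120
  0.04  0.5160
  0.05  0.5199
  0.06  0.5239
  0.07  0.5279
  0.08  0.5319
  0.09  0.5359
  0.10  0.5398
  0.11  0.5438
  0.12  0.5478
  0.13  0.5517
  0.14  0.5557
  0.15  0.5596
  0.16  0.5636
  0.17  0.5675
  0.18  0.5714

T = 0.3333;  σ√T = 0.1212
d₁ = [ln(391/393) + (0.008 + 0.21²/2)·0.3333] / 0.1212 = [-0.0051 + 0.0100] / 0.1212 = 0.0405 ⇒ 0.04
d₂ = d₁ − σ√T = 0.0405 − 0.1212 = -0.0807 ⇒ -0.08
Pr(exercise) under Q = N(−d₂) = N(0.08) = 0.5319

0.5319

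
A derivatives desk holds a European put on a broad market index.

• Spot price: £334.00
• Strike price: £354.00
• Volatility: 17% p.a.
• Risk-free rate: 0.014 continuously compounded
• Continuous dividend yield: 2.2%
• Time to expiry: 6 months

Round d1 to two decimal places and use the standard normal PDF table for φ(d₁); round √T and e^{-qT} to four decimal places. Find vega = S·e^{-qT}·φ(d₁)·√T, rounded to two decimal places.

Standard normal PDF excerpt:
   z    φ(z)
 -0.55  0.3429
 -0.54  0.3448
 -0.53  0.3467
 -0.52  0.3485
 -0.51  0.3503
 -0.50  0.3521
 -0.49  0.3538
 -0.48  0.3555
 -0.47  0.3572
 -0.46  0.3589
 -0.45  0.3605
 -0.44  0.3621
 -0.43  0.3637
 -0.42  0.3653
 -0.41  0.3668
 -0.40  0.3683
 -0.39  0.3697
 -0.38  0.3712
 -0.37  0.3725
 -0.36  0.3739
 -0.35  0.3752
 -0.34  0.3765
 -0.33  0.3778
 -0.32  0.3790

83.84

T = 0.5;  σ√T = 0.1202
d₁ = [ln(334/354) + (0.014 − 0.022 + 0.17²/2)·0.5] / 0.1202 = [-0.0582 + 0.0032] / 0.1202 = -0.4570 ≈ -0.46
√T = √0.5 = 0.7071
φ(d₁) = φ(-0.46) = 0.3589
exp(−qT) = exp(−0.022·0.5) = 0.9891
vega = S·exp(−qT)·φ(d₁)·√T = 334·0.9891·0.3589·0.7071 = 83.8380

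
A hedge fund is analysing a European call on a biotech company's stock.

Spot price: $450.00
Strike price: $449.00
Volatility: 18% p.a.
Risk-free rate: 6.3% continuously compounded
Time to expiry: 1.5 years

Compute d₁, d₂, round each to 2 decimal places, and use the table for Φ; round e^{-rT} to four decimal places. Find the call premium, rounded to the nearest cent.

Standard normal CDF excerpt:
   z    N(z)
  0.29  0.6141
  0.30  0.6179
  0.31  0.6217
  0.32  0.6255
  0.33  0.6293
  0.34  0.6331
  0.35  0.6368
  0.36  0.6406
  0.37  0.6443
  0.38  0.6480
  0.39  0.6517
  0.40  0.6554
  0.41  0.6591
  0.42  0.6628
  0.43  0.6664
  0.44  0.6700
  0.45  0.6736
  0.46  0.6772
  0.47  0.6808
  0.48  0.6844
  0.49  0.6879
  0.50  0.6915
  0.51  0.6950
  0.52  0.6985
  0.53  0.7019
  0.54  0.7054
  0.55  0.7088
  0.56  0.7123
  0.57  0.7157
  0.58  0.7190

σ√T = 0.18 × 1.2247 = 0.2205
d₁ = [ln(450/449) + (0.063 + 0.18²/2)·1.5] / 0.2205 = [0.0022 + 0.1188] / 0.2205 = 0.5490 ≈ 0.55
d₂ = d₁ − σ√T = 0.5490 − 0.2205 = 0.3285 ≈ 0.33
exp(−rT) = exp(−0.063·1.5) = 0.9098
N(d₁) = N(0.55) = 0.7088;  N(d₂) = N(0.33) = 0.6293
C = 450·0.7088 − 449·0.9098·0.6293 = 318.9600 − 257.0692 = 61.8908

$61.89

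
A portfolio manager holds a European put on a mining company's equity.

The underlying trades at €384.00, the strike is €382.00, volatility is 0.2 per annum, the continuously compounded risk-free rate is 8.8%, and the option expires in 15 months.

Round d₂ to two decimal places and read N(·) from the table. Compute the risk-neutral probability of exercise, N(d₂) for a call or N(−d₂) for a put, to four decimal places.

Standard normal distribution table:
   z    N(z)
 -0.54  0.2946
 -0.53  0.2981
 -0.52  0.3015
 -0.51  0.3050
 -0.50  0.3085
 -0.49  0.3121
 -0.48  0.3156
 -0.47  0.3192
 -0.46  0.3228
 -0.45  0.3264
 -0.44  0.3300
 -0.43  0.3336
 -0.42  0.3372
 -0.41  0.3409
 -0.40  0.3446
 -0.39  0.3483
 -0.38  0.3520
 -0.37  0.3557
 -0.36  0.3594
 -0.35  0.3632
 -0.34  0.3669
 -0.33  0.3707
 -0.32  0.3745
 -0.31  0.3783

σ√T = 0.2·√1.25 = 0.2236
ln(S/K) + (r + σ²/2)T = ln(384/382) + (0.088 + 0.2²/2)·1.25 = 0.0052 + 0.1350 = 0.1402
d₁ = 0.1402 / 0.2236 = 0.6271 ≈ 0.63
d₂ = d₁ − σ√T = 0.6271 − 0.2236 = 0.4035 ≈ 0.40
Risk-neutral Pr[S_T < K] = N(−d₂) = N(-0.40) = 0.3446

0.3446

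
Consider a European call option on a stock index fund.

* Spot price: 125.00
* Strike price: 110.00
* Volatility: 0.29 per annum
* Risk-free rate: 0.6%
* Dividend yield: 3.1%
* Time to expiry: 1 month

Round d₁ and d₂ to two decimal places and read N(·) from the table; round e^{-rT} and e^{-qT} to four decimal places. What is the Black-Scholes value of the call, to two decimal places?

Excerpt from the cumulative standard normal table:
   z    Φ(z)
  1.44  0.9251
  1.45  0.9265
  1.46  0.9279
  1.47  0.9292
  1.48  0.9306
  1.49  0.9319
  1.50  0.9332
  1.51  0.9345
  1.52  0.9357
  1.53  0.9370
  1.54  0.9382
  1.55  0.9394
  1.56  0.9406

σ√T = 0.29·√0.08333 = 0.0837
ln(S/K) + (r − q + σ²/2)T = ln(125/110) + (0.006 − 0.031 + 0.29²/2)·0.08333 = 0.1278 + 0.0014 = 0.1293
d₁ = 0.1293 / 0.0837 = 1.5440 ⇒ 1.54
d₂ = d₁ − σ√T = 1.5440 − 0.0837 = 1.4602 ⇒ 1.46
e^(−qT) = e^(−0.031·0.08333) = 0.9974;  e^(−rT) = e^(−0.006·0.08333) = 0.9995
N(d₁) = N(1.54) = 0.9382;  N(d₂) = N(1.46) = 0.9279
C = 125·0.9974·0.9382 − 110·0.9995·0.9279 = 116.9701 − 102.0180 = 14.9521

14.95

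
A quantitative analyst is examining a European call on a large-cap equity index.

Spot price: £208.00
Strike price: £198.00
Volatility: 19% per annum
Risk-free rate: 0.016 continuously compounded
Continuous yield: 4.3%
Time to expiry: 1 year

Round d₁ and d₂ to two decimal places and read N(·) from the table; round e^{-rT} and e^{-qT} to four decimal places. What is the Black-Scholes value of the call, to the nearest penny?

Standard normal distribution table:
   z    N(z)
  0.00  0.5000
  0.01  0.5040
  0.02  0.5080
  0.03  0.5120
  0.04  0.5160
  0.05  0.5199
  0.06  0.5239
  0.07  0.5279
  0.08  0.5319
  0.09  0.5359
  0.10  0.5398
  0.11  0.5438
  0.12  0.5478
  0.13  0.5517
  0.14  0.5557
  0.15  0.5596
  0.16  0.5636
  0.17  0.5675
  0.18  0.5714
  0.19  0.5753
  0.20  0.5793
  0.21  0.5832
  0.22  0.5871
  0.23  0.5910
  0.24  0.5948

£17.21

σ√T = 0.19·√1 = 0.1900
ln(S/K) + (r − q + σ²/2)T = ln(208/198) + (0.016 − 0.043 + 0.19²/2)·1 = 0.0493 − 0.0089 = 0.0403
d₁ = 0.0403 / 0.1900 = 0.2122 which rounds to 0.21
d₂ = d₁ − σ√T = 0.2122 − 0.1900 = 0.0222 which rounds to 0.02
exp(−qT) = exp(−0.043·1) = 0.9579;  exp(−rT) = exp(−0.016·1) = 0.9841
C = 208·0.9579·N(0.21) − 198·0.9841·N(0.02) = 208·0.9579·0.5832 − 198·0.9841·0.5080 = 116.1986 − 98.9847 = 17.2139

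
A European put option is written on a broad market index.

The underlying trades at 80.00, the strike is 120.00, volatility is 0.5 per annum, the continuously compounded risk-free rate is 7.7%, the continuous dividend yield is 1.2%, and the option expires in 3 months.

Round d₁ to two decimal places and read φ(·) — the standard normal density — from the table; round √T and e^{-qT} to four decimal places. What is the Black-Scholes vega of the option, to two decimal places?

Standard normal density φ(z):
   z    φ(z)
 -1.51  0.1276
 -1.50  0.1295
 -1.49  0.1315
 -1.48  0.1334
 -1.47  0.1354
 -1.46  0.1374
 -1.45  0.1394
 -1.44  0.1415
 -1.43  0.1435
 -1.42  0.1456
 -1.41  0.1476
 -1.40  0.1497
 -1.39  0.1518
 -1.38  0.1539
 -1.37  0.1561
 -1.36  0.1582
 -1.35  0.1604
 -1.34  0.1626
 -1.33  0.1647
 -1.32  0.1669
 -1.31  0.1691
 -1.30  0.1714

5.72

T = 0.25;  σ√T = 0.2500
d₁ = [ln(80/120) + (0.077 − 0.012 + ½·0.5²)·0.25] / (σ√T) = (-0.4055 + 0.0475) / 0.2500 = -1.4319 which rounds to -1.43
√T = √0.25 = 0.5000
φ(d₁) = φ(-1.43) = 0.1435
exp(−qT) = exp(−0.012·0.25) = 0.9970
vega = S·exp(−qT)·φ(d₁)·√T = 80·0.9970·0.1435·0.5000 = 5.7228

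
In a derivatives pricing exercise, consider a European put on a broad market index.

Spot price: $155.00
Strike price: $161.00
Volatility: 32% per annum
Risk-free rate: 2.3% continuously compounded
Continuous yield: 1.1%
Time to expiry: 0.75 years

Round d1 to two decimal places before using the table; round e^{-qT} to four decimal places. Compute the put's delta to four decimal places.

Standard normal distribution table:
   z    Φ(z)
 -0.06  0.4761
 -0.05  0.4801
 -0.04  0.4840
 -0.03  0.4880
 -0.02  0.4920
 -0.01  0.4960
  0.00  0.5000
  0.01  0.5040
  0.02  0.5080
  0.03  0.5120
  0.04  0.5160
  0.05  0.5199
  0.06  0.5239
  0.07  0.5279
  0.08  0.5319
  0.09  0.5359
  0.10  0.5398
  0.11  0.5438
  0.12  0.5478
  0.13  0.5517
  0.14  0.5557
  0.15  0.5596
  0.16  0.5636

-0.4840

σ√T = 0.32 × 0.8660 = 0.2771
d₁ = [ln(155/161) + (0.023 − 0.011 + ½·0.32²)·0.75] / (σ√T) = (-0.0380 + 0.0474) / 0.2771 = 0.0340 → 0.03
N(d₁) = N(0.03) = 0.5120
Δ_put = e^(−qT)·(N(d₁) − 1) = 0.9918·(0.5120 − 1) = -0.4840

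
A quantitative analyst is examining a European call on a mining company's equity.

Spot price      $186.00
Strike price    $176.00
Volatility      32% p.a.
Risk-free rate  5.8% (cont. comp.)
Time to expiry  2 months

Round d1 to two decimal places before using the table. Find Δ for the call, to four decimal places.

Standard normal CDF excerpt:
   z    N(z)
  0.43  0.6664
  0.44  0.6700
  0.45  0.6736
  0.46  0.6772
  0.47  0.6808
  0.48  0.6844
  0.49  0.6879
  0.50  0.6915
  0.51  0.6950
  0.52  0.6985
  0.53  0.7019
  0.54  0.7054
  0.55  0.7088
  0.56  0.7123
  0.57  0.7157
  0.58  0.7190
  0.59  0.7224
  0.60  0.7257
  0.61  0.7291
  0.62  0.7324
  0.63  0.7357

σ√T = 0.32 × 0.4082 = 0.1306
d₁ = [ln(186/176) + (0.058 + 0.32²/2)·0.1667] / 0.1306 = [0.0553 + 0.0182] / 0.1306 = 0.5623 ≈ 0.56
N(d₁) = N(0.56) = 0.7123
Δ_call = N(d₁) = 0.7123

0.7123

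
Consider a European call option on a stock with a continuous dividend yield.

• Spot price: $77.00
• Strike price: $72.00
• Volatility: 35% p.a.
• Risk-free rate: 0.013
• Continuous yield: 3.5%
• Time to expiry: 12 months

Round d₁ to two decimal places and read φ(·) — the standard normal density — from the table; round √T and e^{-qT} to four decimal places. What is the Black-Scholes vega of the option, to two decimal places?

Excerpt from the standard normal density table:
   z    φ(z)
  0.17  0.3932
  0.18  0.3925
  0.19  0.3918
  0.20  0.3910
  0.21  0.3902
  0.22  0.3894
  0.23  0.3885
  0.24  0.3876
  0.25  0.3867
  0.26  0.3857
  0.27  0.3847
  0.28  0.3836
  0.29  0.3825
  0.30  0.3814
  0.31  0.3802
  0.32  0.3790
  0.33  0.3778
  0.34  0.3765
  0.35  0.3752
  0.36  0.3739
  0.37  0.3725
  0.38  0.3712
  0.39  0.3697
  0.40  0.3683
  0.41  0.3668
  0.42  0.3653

28.36

T = 1;  σ√T = 0.3500
d₁ = [ln(77/72) + (0.013 − 0.035 + 0.35²/2)·1] / 0.3500 = [0.0671 + 0.0392] / 0.3500 = 0.3040 → 0.30
√T = √1 = 1.0000
φ(d₁) = φ(0.30) = 0.3814
e^(−qT) = e^(−0.035·1) = 0.9656
vega = S·e^(−qT)·φ(d₁)·√T = 77·0.9656·0.3814·1.0000 = 28.3575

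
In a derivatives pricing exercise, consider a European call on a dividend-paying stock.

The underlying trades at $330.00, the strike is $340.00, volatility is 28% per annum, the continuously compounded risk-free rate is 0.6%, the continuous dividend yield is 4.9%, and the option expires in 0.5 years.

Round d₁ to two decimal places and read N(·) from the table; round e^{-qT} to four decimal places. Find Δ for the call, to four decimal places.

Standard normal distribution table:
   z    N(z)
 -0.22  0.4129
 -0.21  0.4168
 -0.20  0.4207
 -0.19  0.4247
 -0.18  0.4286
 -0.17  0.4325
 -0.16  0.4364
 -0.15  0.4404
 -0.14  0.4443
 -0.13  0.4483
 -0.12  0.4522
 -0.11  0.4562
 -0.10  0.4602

T = 0.5;  σ√T = 0.1980
d₁ = [ln(330/340) + (0.006 − 0.049 + 0.28²/2)·0.5] / 0.1980 = [-0.0299 − 0.0019] / 0.1980 = -0.1604 → -0.16
N(d₁) = N(-0.16) = 0.4364
Δ_call = exp(−qT)·N(d₁) = 0.9758·0.4364 = 0.4258

0.4258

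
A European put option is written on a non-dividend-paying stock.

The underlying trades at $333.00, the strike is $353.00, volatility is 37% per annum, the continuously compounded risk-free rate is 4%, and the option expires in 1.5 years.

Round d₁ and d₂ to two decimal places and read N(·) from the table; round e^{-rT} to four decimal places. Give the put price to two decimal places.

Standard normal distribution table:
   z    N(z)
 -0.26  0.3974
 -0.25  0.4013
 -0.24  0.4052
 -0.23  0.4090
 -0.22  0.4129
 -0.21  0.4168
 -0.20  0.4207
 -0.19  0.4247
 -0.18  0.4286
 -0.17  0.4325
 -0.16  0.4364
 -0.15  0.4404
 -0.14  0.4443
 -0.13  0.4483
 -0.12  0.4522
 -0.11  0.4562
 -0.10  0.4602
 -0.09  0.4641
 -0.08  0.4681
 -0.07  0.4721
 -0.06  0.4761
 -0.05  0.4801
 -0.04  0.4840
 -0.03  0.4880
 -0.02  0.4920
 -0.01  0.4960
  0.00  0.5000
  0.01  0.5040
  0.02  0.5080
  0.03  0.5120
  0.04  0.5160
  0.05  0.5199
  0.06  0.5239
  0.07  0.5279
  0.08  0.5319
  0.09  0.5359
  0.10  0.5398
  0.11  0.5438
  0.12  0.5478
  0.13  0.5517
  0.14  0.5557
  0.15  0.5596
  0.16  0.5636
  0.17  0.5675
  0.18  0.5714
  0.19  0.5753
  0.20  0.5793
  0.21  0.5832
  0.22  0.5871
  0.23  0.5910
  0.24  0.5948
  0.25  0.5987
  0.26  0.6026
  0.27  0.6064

$58.99

σ√T = 0.37 × 1.2247 = 0.4532
d₁ = [ln(333/353) + (0.04 + 0.37²/2)·1.5] / 0.4532 = [-0.0583 + 0.1627] / 0.4532 = 0.2303 ≈ 0.23
d₂ = d₁ − σ√T = 0.2303 − 0.4532 = -0.2229 ≈ -0.22
exp(−rT) = exp(−0.04·1.5) = 0.9418
P = 353·0.9418·N(0.22) − 333·N(-0.23) = 353·0.9418·0.5871 − 333·0.4090 = 195.1846 − 136.1970 = 58.9876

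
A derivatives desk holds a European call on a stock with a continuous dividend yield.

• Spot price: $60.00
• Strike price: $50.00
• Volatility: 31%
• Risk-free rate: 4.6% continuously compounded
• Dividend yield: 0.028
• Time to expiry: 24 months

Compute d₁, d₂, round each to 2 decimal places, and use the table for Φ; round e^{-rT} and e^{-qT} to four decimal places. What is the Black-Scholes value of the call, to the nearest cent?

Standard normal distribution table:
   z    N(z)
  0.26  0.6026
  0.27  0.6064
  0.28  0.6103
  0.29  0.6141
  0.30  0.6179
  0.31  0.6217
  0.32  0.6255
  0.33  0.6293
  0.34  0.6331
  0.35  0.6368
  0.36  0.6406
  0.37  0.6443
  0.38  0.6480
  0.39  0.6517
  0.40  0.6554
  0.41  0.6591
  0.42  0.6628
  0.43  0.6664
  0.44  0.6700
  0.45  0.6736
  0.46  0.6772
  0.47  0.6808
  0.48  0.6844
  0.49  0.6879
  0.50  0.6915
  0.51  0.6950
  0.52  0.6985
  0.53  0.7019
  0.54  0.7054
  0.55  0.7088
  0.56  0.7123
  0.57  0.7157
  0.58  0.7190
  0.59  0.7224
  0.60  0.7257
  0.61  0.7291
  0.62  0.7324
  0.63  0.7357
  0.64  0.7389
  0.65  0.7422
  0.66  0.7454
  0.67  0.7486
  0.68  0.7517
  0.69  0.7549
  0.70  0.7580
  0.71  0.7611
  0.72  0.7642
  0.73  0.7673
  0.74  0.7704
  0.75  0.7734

σ√T = 0.31 × 1.4142 = 0.4384
ln(S/K) + (r − q + σ²/2)T = ln(60/50) + (0.046 − 0.028 + 0.31²/2)·2 = 0.1823 + 0.1321 = 0.3144
d₁ = 0.3144 / 0.4384 = 0.7172 which rounds to 0.72
d₂ = d₁ − σ√T = 0.7172 − 0.4384 = 0.2788 which rounds to 0.28
exp(−qT) = exp(−0.028·2) = 0.9455;  exp(−rT) = exp(−0.046·2) = 0.9121
C = 60·0.9455·N(0.72) − 50·0.9121·N(0.28) = 60·0.9455·0.7642 − 50·0.9121·0.6103 = 43.3531 − 27.8327 = 15.5203

$15.52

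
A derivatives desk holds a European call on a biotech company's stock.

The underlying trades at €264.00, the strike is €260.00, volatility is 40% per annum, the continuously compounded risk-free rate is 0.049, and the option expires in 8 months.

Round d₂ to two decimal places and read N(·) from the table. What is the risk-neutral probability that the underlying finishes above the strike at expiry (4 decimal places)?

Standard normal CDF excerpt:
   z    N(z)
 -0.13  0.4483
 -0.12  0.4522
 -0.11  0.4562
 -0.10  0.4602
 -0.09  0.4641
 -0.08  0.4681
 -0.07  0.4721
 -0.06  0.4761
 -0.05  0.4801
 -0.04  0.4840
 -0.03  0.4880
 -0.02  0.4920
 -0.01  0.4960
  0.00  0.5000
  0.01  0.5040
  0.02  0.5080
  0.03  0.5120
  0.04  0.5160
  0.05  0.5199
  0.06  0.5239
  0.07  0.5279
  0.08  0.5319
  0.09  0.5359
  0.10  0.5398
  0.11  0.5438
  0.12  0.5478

0.4920

σ√T = 0.4 × 0.8165 = 0.3266
d₁ = [ln(264/260) + (0.049 + 0.4²/2)·0.6667] / 0.3266 = [0.0153 + 0.0860] / 0.3266 = 0.3101 which rounds to 0.31
d₂ = d₁ − σ√T = 0.3101 − 0.3266 = -0.0165 which rounds to -0.02
Pr(exercise) under Q = N(d₂) = 0.4920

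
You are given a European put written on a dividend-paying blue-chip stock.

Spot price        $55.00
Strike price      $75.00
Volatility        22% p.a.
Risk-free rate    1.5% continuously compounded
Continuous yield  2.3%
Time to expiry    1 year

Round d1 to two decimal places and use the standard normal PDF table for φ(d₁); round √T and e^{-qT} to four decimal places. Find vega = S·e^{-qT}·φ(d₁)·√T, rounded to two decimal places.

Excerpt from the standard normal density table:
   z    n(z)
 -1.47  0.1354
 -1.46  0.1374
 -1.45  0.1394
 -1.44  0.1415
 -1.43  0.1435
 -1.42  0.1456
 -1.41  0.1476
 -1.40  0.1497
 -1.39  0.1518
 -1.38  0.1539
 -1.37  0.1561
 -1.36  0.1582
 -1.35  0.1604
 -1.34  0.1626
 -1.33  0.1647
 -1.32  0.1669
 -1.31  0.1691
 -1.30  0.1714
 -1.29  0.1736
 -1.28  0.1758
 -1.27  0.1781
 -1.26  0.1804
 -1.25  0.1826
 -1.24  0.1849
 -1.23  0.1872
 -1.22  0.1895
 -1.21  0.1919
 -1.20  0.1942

8.74

σ√T = 0.22·√1 = 0.2200
d₁ = [ln(55/75) + (0.015 − 0.023 + 0.22²/2)·1] / 0.2200 = [-0.3102 + 0.0162] / 0.2200 = -1.3362 which rounds to -1.34
√T = √1 = 1.0000
φ(d₁) = φ(-1.34) = 0.1626
e^(−qT) = e^(−0.023·1) = 0.9773
vega = S·e^(−qT)·φ(d₁)·√T = 55·0.9773·0.1626·1.0000 = 8.7400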